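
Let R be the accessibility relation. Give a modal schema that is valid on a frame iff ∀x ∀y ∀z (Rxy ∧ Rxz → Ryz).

◇q → □◇q

The condition is the Euclidean property. The 5 schema ◇q → □◇q defines it.
Suppose ◇q→□◇q is valid. Take Rxy, Rxz and set V(q)={y}. Then ◇q at x, so □◇q at x, so ◇q at z, so some w with Rzw has q; w=y, i.e. Rzy. By symmetry of the argument, Ryz.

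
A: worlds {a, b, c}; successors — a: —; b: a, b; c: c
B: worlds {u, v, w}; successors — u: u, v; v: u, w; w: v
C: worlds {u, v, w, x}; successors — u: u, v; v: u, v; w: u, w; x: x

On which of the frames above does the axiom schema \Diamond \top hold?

B, C

The schema corresponds to seriality: \forall x \exists y Rxy.
A: fails — world a has no successor.
B: satisfies the condition.
C: satisfies the condition.
Valid on: B, C.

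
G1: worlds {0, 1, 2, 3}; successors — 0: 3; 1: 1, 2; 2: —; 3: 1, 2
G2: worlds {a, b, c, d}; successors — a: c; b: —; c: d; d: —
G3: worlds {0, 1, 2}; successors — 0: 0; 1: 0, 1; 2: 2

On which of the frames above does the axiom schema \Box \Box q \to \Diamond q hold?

The schema corresponds to a generalized confluence (Geach) condition: \forall x \exists w (x R^2 w \wedge xRw).
G1: fails — at 0 but no w with 0R²w and 0Rw.
G2: fails — at a but no w with aR²w and aRw.
G3: satisfies the condition.

G3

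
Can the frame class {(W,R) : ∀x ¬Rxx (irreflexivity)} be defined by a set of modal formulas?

Any modally definable frame class is closed under surjective bounded morphisms.
The 4-cycle (worlds s,t,u,v with s→t→u→v→s) is irreflexive, and the map sending every world to a single reflexive point • is a surjective bounded morphism (forth: every edge maps to (•,•); back: every world has a successor). So any modal formula valid on the 4-cycle is also valid on the reflexive point, which is not irreflexive.
Hence irreflexivity is not modally definable.

Not definable by any modal formula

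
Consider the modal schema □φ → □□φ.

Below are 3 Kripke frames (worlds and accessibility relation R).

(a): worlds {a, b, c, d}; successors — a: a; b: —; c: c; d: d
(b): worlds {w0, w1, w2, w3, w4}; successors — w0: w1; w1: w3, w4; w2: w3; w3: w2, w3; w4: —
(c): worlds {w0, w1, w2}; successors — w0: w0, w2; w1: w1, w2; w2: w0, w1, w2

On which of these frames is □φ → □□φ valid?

(a)

This is the axiom for transitivity; its first-order frame correspondent is ∀x ∀y ∀z (Rxy ∧ Ryz → Rxz).
(a): satisfies the condition.
(b): fails — Rw1w3 and Rw3w2 but not Rw1w2.
(c): fails — Rw1w2 and Rw2w0 but not Rw1w0.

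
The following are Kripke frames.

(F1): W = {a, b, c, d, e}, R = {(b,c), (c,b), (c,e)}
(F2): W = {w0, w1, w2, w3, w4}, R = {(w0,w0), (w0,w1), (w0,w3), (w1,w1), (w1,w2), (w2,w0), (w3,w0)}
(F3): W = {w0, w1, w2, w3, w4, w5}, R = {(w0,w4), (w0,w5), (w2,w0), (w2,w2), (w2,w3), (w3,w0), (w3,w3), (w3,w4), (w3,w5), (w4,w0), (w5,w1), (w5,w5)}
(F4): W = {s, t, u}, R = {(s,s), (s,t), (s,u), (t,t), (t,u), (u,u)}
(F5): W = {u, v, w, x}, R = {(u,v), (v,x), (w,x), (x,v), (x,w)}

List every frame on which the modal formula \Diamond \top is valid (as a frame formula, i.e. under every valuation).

(F4), (F5)

This is the axiom for seriality; its first-order frame correspondent is \forall x \exists y Rxy.
(F1): fails — world a has no successor.
(F2): fails — world w4 has no successor.
(F3): fails — world w1 has no successor.
(F4): satisfies the condition.
(F5): satisfies the condition.
Valid on: (F4), (F5).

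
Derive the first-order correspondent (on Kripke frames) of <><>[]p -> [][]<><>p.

This is a Sahlqvist (Geach-type) schema ◇^2□^1p → □^2◇^2p.
Minimal-valuation argument: fix x; take any y with xR^2y and any z with xR^2z. Set V(p) to the set of worlds R-reachable from y in exactly 1 step. Then □^1p holds at y, so the antecedent holds at x; validity forces ◇^2p at z, giving a w with zR^2w and yR^1w.
First-order correspondent: forall x forall y forall z ((x R^2 y & x R^2 z) -> exists w (yRw & z R^2 w)).

forall x forall y forall z ((x R^2 y & x R^2 z) -> exists w (yRw & z R^2 w))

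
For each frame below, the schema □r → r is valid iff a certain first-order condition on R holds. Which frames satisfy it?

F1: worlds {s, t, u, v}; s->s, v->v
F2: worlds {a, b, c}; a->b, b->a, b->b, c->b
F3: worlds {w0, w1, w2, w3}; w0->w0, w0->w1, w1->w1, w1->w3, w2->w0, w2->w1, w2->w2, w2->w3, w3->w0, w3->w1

This is the axiom for reflexivity; its first-order frame correspondent is ∀x Rxx.
F1: fails — world t does not see itself.
F2: fails — world a does not see itself.
F3: fails — world w3 does not see itself.
Valid on no frame.

none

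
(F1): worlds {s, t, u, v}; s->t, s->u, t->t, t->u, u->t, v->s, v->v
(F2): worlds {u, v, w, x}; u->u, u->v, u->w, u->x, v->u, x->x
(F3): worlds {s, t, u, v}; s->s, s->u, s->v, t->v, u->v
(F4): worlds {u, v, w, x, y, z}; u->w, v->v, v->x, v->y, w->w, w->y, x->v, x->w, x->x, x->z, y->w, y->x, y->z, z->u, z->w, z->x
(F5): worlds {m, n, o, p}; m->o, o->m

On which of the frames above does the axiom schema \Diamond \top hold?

The schema corresponds to seriality: \forall x \exists y Rxy.
(F1): satisfies the condition.
(F2): fails — world w has no successor.
(F3): fails — world v has no successor.
(F4): satisfies the condition.
(F5): fails — world n has no successor.

(F1), (F4)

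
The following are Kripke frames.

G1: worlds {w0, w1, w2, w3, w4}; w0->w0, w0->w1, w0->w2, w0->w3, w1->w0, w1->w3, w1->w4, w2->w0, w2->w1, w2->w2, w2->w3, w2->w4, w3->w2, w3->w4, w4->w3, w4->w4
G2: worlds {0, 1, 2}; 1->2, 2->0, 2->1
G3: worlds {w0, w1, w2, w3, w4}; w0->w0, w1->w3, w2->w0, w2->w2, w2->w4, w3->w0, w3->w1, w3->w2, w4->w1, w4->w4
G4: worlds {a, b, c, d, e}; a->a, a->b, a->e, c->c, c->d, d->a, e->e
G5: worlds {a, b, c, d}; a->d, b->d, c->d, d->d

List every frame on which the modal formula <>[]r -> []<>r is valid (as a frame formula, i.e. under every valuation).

G1, G5

Frame correspondent (Sahlqvist): forall x forall y forall z (Rxy & Rxz -> exists w (Ryw & Rzw)) — i.e. convergence.
G1: condition met.
G2: fails — R20 and R20 but 0 and 0 have no common successor.
G3: fails — Rw2w4 and Rw2w0 but w4 and w0 have no common successor.
G4: fails — Rab and Rab but b and b have no common successor.
G5: condition met.
Valid on: G1, G5.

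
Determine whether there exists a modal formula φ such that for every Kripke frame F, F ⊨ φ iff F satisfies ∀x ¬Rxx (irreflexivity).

If a class were modally definable it would be closed under surjective bounded morphisms (Goldblatt–Thomason).
The 5-cycle (worlds s,t,u,v,w with s→t→u→v→w→s) is irreflexive, and the map sending every world to a single reflexive point • is a surjective bounded morphism (forth: every edge maps to (•,•); back: every world has a successor). So any modal formula valid on the 5-cycle is also valid on the reflexive point, which is not irreflexive.
So no modal formula (or set of formulas) defines exactly the irreflexive frames.

Not modally definable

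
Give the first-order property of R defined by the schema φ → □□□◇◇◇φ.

∀x ∀z (xR³z → ∃w (x = w ∧ zR³w))

This is a Sahlqvist (Geach-type) schema ◇^0□^0φ → □^3◇^3φ.
Minimal-valuation argument: fix x; take any y with xR^0y and any z with xR^3z. Set V(φ) to the set of worlds R-reachable from y in exactly 0 steps. Then □^0φ holds at y, so the antecedent holds at x; validity forces ◇^3φ at z, giving a w with zR^3w and yR^0w.
First-order correspondent: ∀x ∀z (xR³z → ∃w (x = w ∧ zR³w)).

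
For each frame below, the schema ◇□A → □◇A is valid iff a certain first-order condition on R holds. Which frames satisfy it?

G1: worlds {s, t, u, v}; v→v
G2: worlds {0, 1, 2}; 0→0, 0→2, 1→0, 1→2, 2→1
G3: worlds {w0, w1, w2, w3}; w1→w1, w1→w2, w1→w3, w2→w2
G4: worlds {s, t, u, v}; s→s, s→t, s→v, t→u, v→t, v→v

G1

This is the axiom for convergence; its first-order frame correspondent is ∀x ∀y ∀z (Rxy ∧ Rxz → ∃w (Ryw ∧ Rzw)).
G1: ✓.
G2: fails — R00 and R02 but 0 and 2 have no common successor.
G3: fails — Rw1w2 and Rw1w3 but w2 and w3 have no common successor.
G4: fails — Rsv and Rst but v and t have no common successor.
Valid on: G1.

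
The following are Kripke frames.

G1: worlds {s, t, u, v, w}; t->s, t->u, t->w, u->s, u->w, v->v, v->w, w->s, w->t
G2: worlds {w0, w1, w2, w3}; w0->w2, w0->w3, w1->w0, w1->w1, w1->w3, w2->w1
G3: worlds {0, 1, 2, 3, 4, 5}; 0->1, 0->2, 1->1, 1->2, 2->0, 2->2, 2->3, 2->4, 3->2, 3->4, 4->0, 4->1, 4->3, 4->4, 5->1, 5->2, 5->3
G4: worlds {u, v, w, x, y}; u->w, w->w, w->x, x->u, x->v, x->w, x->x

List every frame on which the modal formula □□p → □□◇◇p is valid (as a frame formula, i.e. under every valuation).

Frame correspondent (Sahlqvist): ∀x ∀z (xR²z → ∃w (xR²w ∧ zR²w)) — i.e. a generalized confluence (Geach) condition.
G1: fails — tR²s but no w* with tR²w* and sR²w*.
G2: fails — w1R²w3 but no w with w1R²w and w3R²w.
G3: satisfies the condition.
G4: fails — wR²v but no t with wR²t and vR²t.

G3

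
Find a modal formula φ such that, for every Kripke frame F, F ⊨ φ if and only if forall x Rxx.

□ψ → ψ

This is reflexivity; the standard corresponding axiom is T: □ψ → ψ.
Suppose □ψ→ψ is valid. At any x set V(ψ)={w : Rxw}. Then □ψ holds at x, so ψ holds at x, i.e. Rxx.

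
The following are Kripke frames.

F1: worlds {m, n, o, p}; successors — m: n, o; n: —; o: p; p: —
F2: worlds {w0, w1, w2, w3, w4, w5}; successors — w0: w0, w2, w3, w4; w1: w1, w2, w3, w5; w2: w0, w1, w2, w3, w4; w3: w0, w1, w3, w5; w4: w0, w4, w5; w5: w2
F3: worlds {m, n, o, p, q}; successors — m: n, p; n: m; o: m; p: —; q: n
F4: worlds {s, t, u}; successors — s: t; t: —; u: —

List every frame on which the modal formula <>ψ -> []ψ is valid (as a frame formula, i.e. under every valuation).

F4

This is the axiom for partial functionality; its first-order frame correspondent is forall x forall y forall z (Rxy & Rxz -> y = z).
F1: fails — m sees both n and o.
F2: fails — w0 sees both w0 and w2.
F3: fails — m sees both n and p.
F4: holds.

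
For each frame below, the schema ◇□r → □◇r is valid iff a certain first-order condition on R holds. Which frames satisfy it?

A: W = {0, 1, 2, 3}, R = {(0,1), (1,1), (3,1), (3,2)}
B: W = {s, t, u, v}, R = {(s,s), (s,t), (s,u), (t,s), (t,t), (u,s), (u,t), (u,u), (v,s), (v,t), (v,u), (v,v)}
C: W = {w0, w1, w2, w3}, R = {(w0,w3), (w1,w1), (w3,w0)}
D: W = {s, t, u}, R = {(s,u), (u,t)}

The schema corresponds to convergence: ∀x ∀y ∀z (Rxy ∧ Rxz → ∃w (Ryw ∧ Rzw)).
A: fails — R32 and R32 but 2 and 2 have no common successor.
B: ✓.
C: ✓.
D: fails — Rut and Rut but t and t have no common successor.
Valid on: B, C.

B, C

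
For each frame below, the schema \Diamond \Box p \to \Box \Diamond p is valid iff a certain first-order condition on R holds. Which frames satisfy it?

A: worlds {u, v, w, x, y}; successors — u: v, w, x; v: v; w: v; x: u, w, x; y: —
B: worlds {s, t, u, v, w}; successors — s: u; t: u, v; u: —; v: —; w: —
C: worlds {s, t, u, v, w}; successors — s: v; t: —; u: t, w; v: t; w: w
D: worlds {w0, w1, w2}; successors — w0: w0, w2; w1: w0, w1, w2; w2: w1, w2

Frame correspondent (Sahlqvist): \forall x \forall y \forall z (Rxy \wedge Rxz \to \exists w (Ryw \wedge Rzw)) — i.e. convergence.
A: fails — Ruv and Rux but v and x have no common successor.
B: fails — Rsu and Rsu but u and u have no common successor.
C: fails — Ruw and Rut but w and t have no common successor.
D: satisfies the condition.

D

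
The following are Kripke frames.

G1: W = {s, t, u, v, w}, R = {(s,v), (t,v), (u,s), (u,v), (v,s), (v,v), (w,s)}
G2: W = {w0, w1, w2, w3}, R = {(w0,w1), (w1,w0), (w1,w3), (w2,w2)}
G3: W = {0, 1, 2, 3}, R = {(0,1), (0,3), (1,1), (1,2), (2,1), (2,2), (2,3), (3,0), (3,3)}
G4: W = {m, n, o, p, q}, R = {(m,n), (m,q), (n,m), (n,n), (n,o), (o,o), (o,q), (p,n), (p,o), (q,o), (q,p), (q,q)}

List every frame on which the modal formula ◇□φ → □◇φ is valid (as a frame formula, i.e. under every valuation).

G1, G4

The schema corresponds to convergence: ∀x ∀y ∀z (Rxy ∧ Rxz → ∃w (Ryw ∧ Rzw)).
G1: satisfies the condition.
G2: fails — Rw1w0 and Rw1w3 but w0 and w3 have no common successor.
G3: fails — R01 and R03 but 1 and 3 have no common successor.
G4: satisfies the condition.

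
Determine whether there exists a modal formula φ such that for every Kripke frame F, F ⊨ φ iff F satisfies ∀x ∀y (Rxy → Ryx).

The condition is symmetry. A defining modal formula is q → □◇q.
Suppose q→□◇q is valid. Take Rxy and set V(q)={x}. Then q at x, so □◇q at x, so ◇q at y, so some z with Ryz has q; z=x, i.e. Ryx.

Yes, by q → □◇q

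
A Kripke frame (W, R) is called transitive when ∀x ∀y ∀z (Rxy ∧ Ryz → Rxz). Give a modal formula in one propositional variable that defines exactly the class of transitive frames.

□s → □□s

This is transitivity; the standard corresponding axiom is 4: □s → □□s.
Suppose □s→□□s is valid. Take Rxy, Ryz and set V(s)={w : Rxw}. Then □s at x, so □□s at x, so □s at y, so s at z, i.e. Rxz.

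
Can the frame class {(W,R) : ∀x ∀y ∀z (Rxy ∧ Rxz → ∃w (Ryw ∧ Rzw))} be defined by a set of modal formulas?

Yes — defined by ◇□p → □◇p

The condition is convergence. A defining modal formula is ◇□p → □◇p.
Suppose ◇□p→□◇p is valid. Take Rxy, Rxz and set V(p)={w : Ryw}. Then □p at y so ◇□p at x, so □◇p at x, so ◇p at z, giving w with Rzw and Ryw.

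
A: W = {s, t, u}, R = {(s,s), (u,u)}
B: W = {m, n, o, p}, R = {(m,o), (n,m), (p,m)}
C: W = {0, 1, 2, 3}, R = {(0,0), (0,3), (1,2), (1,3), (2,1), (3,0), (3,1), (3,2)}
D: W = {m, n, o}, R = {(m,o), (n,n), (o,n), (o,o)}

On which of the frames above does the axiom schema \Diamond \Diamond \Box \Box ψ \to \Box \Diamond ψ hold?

A, D

Frame correspondent (Sahlqvist): \forall x \forall y \forall z ((x R^2 y \wedge xRz) \to \exists w (y R^2 w \wedge zRw)) — i.e. a generalized confluence (Geach) condition.
A: condition met.
B: fails — nR²o, nRm but no w with oR²w and mRw.
C: fails — 1R²2, 1R2 but no w with 2R²w and 2Rw.
D: condition met.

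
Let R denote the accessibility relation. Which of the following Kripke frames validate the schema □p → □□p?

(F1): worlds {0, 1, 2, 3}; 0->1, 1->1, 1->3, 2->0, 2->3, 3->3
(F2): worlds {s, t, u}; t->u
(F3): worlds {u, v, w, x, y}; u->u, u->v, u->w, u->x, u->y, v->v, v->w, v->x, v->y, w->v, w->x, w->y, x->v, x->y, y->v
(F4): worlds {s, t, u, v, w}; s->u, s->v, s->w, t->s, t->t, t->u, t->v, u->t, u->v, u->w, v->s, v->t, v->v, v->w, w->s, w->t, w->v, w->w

(F2)

The schema corresponds to transitivity: ∀x ∀y ∀z (Rxy ∧ Ryz → Rxz).
(F1): fails — R01 and R13 but not R03.
(F2): ✓.
(F3): fails — Rwv and Rvw but not Rww.
(F4): fails — Ruv and Rvs but not Rus.
Valid on: (F2).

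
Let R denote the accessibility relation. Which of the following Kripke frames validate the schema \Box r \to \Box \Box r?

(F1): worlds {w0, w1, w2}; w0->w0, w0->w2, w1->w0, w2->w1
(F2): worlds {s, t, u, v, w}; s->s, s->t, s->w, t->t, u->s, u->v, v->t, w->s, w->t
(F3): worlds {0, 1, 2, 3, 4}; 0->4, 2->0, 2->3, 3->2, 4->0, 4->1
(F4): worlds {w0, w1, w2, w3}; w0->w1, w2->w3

This is the axiom for transitivity; its first-order frame correspondent is \forall x \forall y \forall z (Rxy \wedge Ryz \to Rxz).
(F1): fails — Rw0w2 and Rw2w1 but not Rw0w1.
(F2): fails — Ruv and Rvt but not Rut.
(F3): fails — R32 and R23 but not R33.
(F4): satisfies the condition.

(F4)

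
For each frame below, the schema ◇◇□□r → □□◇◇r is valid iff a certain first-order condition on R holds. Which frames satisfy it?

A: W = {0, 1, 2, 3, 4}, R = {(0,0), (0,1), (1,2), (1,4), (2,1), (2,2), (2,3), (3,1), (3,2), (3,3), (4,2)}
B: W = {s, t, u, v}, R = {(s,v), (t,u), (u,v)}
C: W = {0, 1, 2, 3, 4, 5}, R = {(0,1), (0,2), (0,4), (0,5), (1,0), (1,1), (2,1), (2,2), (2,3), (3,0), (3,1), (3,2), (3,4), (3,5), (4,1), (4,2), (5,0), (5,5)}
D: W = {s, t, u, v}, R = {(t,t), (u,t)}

Frame correspondent (Sahlqvist): ∀x ∀y ∀z ((xR²y ∧ xR²z) → ∃w (yR²w ∧ zR²w)) — i.e. a generalized confluence (Geach) condition.
A: holds.
B: fails — tR²v, tR²v but no w with vR²w and vR²w.
C: holds.
D: holds.

A, C, D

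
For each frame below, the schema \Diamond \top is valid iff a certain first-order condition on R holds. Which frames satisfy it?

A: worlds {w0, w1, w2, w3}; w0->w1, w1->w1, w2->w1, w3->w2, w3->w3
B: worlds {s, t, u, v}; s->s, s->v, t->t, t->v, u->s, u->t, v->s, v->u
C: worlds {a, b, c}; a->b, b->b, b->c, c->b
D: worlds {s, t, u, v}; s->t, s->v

Frame correspondent (Sahlqvist): \forall x \exists y Rxy — i.e. seriality.
A: condition met.
B: condition met.
C: condition met.
D: fails — world t has no successor.

A, B, C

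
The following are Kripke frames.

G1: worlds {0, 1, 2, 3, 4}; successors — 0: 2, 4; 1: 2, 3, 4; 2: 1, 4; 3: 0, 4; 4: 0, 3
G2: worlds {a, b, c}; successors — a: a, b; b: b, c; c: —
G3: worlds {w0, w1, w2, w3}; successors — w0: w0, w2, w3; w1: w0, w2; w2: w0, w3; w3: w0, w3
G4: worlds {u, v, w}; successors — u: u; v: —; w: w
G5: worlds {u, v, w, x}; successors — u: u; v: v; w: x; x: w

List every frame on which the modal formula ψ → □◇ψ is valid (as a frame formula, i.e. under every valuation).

This is the axiom for symmetry; its first-order frame correspondent is ∀x ∀y (Rxy → Ryx).
G1: fails — R02 but not R20.
G2: fails — Rab but not Rba.
G3: fails — Rw1w2 but not Rw2w1.
G4: condition met.
G5: condition met.

G4, G5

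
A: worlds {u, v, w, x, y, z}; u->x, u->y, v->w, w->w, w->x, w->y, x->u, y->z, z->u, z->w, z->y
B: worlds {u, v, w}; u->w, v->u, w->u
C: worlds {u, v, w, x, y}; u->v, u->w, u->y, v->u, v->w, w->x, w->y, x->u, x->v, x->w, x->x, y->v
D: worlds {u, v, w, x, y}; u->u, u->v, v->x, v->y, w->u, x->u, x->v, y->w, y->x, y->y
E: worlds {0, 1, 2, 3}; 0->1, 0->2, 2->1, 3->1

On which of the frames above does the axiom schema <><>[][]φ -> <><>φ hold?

A, B, C, D

This is the axiom for a generalized confluence (Geach) condition; its first-order frame correspondent is forall x forall y (x R^2 y -> exists w (y R^2 w & x R^2 w)).
A: holds.
B: holds.
C: holds.
D: holds.
E: fails — 0R²1 but no w with 1R²w and 0R²w.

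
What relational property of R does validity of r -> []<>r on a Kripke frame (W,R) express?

symmetry

This is the B axiom.
Its frame correspondent is symmetry — forall x forall y (Rxy -> Ryx).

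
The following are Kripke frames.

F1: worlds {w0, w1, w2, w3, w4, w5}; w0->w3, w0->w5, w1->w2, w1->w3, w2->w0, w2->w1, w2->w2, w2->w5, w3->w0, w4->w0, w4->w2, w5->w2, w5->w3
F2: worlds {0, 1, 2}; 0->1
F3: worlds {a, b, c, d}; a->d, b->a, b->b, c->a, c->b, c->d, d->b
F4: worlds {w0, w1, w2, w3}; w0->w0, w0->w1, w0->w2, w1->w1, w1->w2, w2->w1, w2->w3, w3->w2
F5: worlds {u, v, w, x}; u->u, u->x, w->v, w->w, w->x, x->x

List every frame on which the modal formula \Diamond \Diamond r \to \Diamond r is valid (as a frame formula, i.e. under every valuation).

This is the axiom for transitivity; its first-order frame correspondent is \forall x \forall y \forall z (Rxy \wedge Ryz \to Rxz).
F1: fails — Rw1w2 and Rw2w5 but not Rw1w5.
F2: condition met.
F3: fails — Rba and Rad but not Rbd.
F4: fails — Rw1w2 and Rw2w3 but not Rw1w3.
F5: condition met.

F2, F5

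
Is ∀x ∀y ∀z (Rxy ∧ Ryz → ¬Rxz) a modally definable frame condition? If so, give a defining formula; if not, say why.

If a class were modally definable it would be closed under surjective bounded morphisms (Goldblatt–Thomason).
The 5-cycle (worlds s,t,u,v,w with s→t→u→v→w→s) is intransitive. Mapping every world to a single reflexive point • is a surjective bounded morphism; the reflexive point is not intransitive (R••∧R•• but R••).
Hence intransitivity is not modally definable.

Not modally definable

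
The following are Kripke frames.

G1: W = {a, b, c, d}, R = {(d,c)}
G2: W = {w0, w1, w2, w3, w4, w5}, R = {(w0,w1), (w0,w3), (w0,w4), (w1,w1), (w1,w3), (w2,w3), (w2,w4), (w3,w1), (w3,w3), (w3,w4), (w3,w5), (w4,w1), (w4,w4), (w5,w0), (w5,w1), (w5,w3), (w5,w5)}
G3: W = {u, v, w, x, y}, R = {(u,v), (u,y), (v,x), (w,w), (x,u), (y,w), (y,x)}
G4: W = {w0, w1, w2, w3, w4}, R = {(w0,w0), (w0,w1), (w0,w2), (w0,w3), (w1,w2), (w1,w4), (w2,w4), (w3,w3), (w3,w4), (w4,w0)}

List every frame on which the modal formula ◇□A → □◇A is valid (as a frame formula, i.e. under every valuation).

The schema corresponds to convergence: ∀x ∀y ∀z (Rxy ∧ Rxz → ∃w (Ryw ∧ Rzw)).
G1: fails — Rdc and Rdc but c and c have no common successor.
G2: holds.
G3: fails — Ryx and Ryw but x and w have no common successor.
G4: fails — Rw0w0 and Rw0w2 but w0 and w2 have no common successor.

G2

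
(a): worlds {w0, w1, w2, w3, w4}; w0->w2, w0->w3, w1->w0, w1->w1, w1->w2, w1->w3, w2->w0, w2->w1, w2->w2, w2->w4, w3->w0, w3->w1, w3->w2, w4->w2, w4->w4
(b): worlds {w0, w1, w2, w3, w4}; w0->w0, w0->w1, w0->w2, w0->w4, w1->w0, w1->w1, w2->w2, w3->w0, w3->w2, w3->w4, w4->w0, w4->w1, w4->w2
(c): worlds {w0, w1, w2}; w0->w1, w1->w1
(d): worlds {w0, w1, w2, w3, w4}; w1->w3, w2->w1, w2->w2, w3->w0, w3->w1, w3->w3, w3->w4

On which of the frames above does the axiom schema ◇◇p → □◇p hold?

This is the axiom for a generalized confluence (Geach) condition; its first-order frame correspondent is ∀x ∀y ∀z ((xR²y ∧ xRz) → ∃w (y = w ∧ zRw)).
(a): fails — w0R²w4, w0Rw3 but no w with w4=w and w3Rw.
(b): fails — w0R²w0, w0Rw2 but no w with w0=w and w2Rw.
(c): holds.
(d): fails — w2R²w1, w2Rw1 but no w with w1=w and w1Rw.
Valid on: (c).

(c)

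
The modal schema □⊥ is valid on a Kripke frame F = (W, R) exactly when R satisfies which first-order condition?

emptiness of R: ∀x ∀y ¬Rxy

□⊥ is valid iff no world has any successor (otherwise □⊥ fails at any world with one).
Conversely, on a frame with emptiness of R the schema holds at every world under every valuation.
So the correspondent is emptiness of R.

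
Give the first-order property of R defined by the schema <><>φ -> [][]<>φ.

forall x forall y forall z ((x R^2 y & x R^2 z) -> exists w (y = w & zRw))

This is a Sahlqvist (Geach-type) schema ◇^2□^0φ → □^2◇^1φ.
Minimal-valuation argument: fix x; take any y with xR^2y and any z with xR^2z. Set V(φ) to the set of worlds R-reachable from y in exactly 0 steps. Then □^0φ holds at y, so the antecedent holds at x; validity forces ◇^1φ at z, giving a w with zR^1w and yR^0w.
First-order correspondent: forall x forall y forall z ((x R^2 y & x R^2 z) -> exists w (y = w & zRw)).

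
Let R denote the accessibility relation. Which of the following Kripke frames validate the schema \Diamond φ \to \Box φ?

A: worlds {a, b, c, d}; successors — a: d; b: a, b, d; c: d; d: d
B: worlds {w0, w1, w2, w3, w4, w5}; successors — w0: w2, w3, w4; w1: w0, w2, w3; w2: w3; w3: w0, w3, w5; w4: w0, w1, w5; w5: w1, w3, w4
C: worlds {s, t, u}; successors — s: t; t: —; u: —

C

Frame correspondent (Sahlqvist): \forall x \forall y \forall z (Rxy \wedge Rxz \to y = z) — i.e. partial functionality.
A: fails — b sees both a and b.
B: fails — w0 sees both w2 and w3.
C: holds.
Valid on: C.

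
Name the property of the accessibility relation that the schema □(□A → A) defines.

Shift-reflexivity

Suppose □(□A→A) is valid. Take Rxy and set V(A)={w : Ryw}. Then at y, □A holds; since □(□A→A) at x, □A→A at y, so A at y, i.e. Ryy.
Conversely, any frame satisfying ∀x ∀y (Rxy → Ryy) validates the schema.
So the correspondent is shift-reflexivity.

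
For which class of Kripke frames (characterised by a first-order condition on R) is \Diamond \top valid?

seriality: \forall x \exists y Rxy

This schema is equivalent to the D axiom □r → ◇r.
Its frame correspondent is seriality — \forall x \exists y Rxy.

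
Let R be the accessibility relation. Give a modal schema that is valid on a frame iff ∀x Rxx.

□s → s

This is reflexivity; the standard corresponding axiom is T: □s → s.
Suppose □s→s is valid. At any x set V(s)={w : Rxw}. Then □s holds at x, so s holds at x, i.e. Rxx.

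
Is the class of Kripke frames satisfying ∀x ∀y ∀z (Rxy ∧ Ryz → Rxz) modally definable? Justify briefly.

Yes — defined by □r → □□r

Yes: it is transitivity, defined by the 4 schema □r → □□r.
Suppose □r→□□r is valid. Take Rxy, Ryz and set V(r)={w : Rxw}. Then □r at x, so □□r at x, so □r at y, so r at z, i.e. Rxz.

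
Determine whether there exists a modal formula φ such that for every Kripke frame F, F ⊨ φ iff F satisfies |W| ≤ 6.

Modal frame validity is preserved under disjoint unions.
Any modal formula valid on each of 7 disjoint one-world frames is valid on their disjoint union (validity is preserved under disjoint unions). Each one-world frame has |W|=1≤6, but the union has |W|=7.
So the class is not modally definable.

No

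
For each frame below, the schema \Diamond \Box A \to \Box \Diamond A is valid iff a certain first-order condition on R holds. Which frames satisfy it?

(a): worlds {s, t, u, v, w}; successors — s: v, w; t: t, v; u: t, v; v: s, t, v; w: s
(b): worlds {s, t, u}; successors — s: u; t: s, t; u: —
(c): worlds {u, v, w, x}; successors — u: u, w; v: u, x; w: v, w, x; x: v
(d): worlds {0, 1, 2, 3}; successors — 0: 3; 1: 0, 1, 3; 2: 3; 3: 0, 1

This is the axiom for convergence; its first-order frame correspondent is \forall x \forall y \forall z (Rxy \wedge Rxz \to \exists w (Ryw \wedge Rzw)).
(a): ✓.
(b): fails — Rsu and Rsu but u and u have no common successor.
(c): fails — Rvu and Rvx but u and x have no common successor.
(d): fails — R10 and R13 but 0 and 3 have no common successor.

(a)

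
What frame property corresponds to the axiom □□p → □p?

density

Suppose □□p→□p is valid. Take Rxy and set V(p)={w : xR²w}. Then □□p at x, so □p at x, so p at y, i.e. ∃z(Rxz∧Rzy).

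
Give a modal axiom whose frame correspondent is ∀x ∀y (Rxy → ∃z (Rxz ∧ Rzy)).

This is density; the standard corresponding axiom is C4: □□s → □s.

□□s → □s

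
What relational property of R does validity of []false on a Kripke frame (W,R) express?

□⊥ is valid iff no world has any successor (otherwise □⊥ fails at any world with one).
The converse is a direct semantic check.
So the correspondent is emptiness of R.

emptiness of R: forall x forall y ~Rxy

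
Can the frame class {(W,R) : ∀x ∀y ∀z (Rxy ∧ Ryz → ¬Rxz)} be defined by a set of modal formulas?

Not definable by any modal formula

If a class were modally definable it would be closed under surjective bounded morphisms (Goldblatt–Thomason).
The 3-cycle (worlds 0,1,2 with 0→1→2→0) is intransitive. Mapping every world to a single reflexive point • is a surjective bounded morphism; the reflexive point is not intransitive (R••∧R•• but R••).
So the class is not modally definable.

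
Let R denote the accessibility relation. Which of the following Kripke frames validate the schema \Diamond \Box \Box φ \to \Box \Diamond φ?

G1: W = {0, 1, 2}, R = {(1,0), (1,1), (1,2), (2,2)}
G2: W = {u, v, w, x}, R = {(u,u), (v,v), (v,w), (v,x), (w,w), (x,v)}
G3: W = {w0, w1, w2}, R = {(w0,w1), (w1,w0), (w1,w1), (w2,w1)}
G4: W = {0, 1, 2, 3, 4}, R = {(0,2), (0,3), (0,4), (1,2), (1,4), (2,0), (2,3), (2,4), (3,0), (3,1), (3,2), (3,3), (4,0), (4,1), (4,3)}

This is the axiom for a generalized confluence (Geach) condition; its first-order frame correspondent is \forall x \forall y \forall z ((xRy \wedge xRz) \to \exists w (y R^2 w \wedge zRw)).
G1: fails — 1R0, 1R0 but no w with 0R²w and 0Rw.
G2: fails — vRw, vRx but no t with wR²t and xRt.
G3: holds.
G4: holds.

G3, G4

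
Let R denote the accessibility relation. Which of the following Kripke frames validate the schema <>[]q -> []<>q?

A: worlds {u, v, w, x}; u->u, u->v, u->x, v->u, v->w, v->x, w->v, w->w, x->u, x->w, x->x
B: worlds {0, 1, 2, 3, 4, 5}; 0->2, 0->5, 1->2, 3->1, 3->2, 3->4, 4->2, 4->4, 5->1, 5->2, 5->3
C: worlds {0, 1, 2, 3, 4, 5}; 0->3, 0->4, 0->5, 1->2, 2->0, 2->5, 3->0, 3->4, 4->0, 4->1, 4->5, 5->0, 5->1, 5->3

This is the axiom for convergence; its first-order frame correspondent is forall x forall y forall z (Rxy & Rxz -> exists w (Ryw & Rzw)).
A: ✓.
B: fails — R02 and R02 but 2 and 2 have no common successor.
C: fails — R45 and R41 but 5 and 1 have no common successor.

A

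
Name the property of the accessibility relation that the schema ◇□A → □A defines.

The Euclidean property

This is frame-equivalent to ◇A → □◇A (substitute ¬A for A and contrapose).
Suppose ◇A→□◇A is valid. Take Rxy, Rxz and set V(A)={y}. Then ◇A at x, so □◇A at x, so ◇A at z, so some w with Rzw has A; w=y, i.e. Rzy. By symmetry of the argument, Ryz.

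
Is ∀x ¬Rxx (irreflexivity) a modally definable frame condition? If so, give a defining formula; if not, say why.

Not modally definable

Modal frame validity is preserved under surjective bounded morphisms.
The 5-cycle (worlds 0,1,2,3,4 with 0→1→2→3→4→0) is irreflexive, and the map sending every world to a single reflexive point • is a surjective bounded morphism (forth: every edge maps to (•,•); back: every world has a successor). So any modal formula valid on the 5-cycle is also valid on the reflexive point, which is not irreflexive.
So the class is not modally definable.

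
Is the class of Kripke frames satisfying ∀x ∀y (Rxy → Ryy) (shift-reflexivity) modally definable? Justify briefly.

Definable; □(□r → r) defines it

This is a Sahlqvist condition; the T□ axiom □(□r → r) defines it.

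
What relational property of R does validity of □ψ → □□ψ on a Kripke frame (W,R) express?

transitivity: ∀x ∀y ∀z (Rxy ∧ Ryz → Rxz)

Suppose □ψ→□□ψ is valid. Take Rxy, Ryz and set V(ψ)={w : Rxw}. Then □ψ at x, so □□ψ at x, so □ψ at y, so ψ at z, i.e. Rxz.
Conversely, on a frame with transitivity the schema holds at every world under every valuation.
So the correspondent is transitivity.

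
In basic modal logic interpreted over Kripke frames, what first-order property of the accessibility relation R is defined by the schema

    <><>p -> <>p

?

This is frame-equivalent to □p → □□p (substitute ¬p for p and contrapose).
Suppose □p→□□p is valid. Take Rxy, Ryz and set V(p)={w : Rxw}. Then □p at x, so □□p at x, so □p at y, so p at z, i.e. Rxz.
Conversely, on a frame with transitivity the schema holds at every world under every valuation.
Frame condition: forall x forall y forall z (Rxy & Ryz -> Rxz).

transitivity: forall x forall y forall z (Rxy & Ryz -> Rxz)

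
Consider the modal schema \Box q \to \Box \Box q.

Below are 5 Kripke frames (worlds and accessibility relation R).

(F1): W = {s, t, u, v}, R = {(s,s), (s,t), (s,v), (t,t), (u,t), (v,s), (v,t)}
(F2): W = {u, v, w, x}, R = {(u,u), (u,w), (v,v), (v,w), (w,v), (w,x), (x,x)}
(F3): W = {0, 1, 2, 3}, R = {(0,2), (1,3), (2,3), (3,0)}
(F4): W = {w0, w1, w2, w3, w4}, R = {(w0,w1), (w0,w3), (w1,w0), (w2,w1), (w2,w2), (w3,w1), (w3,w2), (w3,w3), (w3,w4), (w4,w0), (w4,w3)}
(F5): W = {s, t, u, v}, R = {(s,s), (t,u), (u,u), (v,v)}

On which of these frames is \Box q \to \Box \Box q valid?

The schema corresponds to transitivity: \forall x \forall y \forall z (Rxy \wedge Ryz \to Rxz).
(F1): fails — Rvs and Rsv but not Rvv.
(F2): fails — Ruw and Rwx but not Rux.
(F3): fails — R13 and R30 but not R10.
(F4): fails — Rw1w0 and Rw0w1 but not Rw1w1.
(F5): satisfies the condition.

(F5)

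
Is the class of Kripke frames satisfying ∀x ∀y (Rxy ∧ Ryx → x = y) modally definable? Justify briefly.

Any modally definable frame class is closed under surjective bounded morphisms.
The 8-cycle (worlds s,t,u,v,w,x,y,z with s→t→u→v→w→x→y→z→s) is antisymmetric. Sending even-indexed worlds to s and odd-indexed worlds to t is a surjective bounded morphism onto the two-world frame with s↔t, which is not antisymmetric.
So the class is not modally definable.

Not definable by any modal formula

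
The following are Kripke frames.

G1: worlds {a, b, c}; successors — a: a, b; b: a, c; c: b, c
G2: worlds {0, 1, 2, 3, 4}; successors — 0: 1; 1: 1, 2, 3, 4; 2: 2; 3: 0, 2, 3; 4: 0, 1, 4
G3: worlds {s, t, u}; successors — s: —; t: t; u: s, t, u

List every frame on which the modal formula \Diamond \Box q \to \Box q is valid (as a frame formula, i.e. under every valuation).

The schema corresponds to the Euclidean property: \forall x \forall y \forall z (Rxy \wedge Rxz \to Ryz).
G1: fails — Rab and Rab but not Rbb.
G2: fails — R12 and R11 but not R21.
G3: fails — Rus and Rus but not Rss.
Valid on no frame.

none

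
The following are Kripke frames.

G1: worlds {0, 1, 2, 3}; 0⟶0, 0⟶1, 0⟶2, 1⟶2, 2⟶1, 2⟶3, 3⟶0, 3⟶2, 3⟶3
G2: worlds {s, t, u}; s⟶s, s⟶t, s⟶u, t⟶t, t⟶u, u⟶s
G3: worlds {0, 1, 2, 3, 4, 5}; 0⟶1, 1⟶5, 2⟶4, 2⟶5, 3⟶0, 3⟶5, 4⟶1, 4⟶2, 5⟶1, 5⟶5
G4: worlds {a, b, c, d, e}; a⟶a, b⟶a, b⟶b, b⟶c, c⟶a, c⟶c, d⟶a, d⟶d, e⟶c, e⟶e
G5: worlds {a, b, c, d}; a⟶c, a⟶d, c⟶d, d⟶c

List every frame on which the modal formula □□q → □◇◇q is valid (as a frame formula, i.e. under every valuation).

Frame correspondent (Sahlqvist): ∀x ∀z (xRz → ∃w (xR²w ∧ zR²w)) — i.e. a generalized confluence (Geach) condition.
G1: satisfies the condition.
G2: satisfies the condition.
G3: satisfies the condition.
G4: satisfies the condition.
G5: fails — cRd but no w with cR²w and dR²w.

G1, G2, G3, G4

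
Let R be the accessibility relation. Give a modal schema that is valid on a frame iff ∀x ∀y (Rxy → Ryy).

□(□r → r)

A defining formula is □(□r → r) (the T□ axiom).
Suppose □(□r→r) is valid. Take Rxy and set V(r)={w : Ryw}. Then at y, □r holds; since □(□r→r) at x, □r→r at y, so r at y, i.e. Ryy.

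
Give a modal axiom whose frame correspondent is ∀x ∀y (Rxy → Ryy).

This is shift-reflexivity; the standard corresponding axiom is T□: □(□ψ → ψ).
Suppose □(□ψ→ψ) is valid. Take Rxy and set V(ψ)={w : Ryw}. Then at y, □ψ holds; since □(□ψ→ψ) at x, □ψ→ψ at y, so ψ at y, i.e. Ryy.

□(□ψ → ψ)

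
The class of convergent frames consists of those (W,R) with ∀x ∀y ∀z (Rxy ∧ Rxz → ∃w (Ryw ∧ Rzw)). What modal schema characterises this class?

The condition is convergence. The .2 schema ◇□q → □◇q defines it.
Suppose ◇□q→□◇q is valid. Take Rxy, Rxz and set V(q)={w : Ryw}. Then □q at y so ◇□q at x, so □◇q at x, so ◇q at z, giving w with Rzw and Ryw.

◇□q → □◇q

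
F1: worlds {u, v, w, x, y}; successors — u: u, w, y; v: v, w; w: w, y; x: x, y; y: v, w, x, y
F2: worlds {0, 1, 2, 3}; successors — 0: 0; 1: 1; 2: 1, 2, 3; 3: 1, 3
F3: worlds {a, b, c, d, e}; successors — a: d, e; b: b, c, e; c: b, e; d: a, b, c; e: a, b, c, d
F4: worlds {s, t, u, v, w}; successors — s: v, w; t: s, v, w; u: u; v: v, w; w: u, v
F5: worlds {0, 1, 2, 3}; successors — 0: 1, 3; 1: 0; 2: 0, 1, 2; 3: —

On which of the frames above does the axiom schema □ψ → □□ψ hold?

The schema corresponds to transitivity: ∀x ∀y ∀z (Rxy ∧ Ryz → Rxz).
F1: fails — Rvw and Rwy but not Rvy.
F2: satisfies the condition.
F3: fails — Reb and Rbe but not Ree.
F4: fails — Rvw and Rwu but not Rvu.
F5: fails — R10 and R01 but not R11.

F2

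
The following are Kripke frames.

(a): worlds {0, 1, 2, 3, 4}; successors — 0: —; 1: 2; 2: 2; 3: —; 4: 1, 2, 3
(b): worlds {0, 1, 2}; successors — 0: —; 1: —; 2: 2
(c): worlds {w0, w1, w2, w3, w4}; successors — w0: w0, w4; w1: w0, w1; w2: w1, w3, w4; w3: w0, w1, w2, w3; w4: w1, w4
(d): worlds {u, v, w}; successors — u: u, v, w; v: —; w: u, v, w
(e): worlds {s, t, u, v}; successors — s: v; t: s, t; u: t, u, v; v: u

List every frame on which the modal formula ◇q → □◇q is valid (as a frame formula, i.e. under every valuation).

Frame correspondent (Sahlqvist): ∀x ∀y ∀z (Rxy ∧ Rxz → Ryz) — i.e. the Euclidean property.
(a): fails — R43 and R43 but not R33.
(b): condition met.
(c): fails — Rw0w4 and Rw0w0 but not Rw4w0.
(d): fails — Ruv and Ruv but not Rvv.
(e): fails — Rsv and Rsv but not Rvv.

(b)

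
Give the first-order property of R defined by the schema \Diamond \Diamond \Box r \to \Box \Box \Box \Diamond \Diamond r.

This is a Sahlqvist (Geach-type) schema ◇^2□^1r → □^3◇^2r.
Minimal-valuation argument: fix x; take any y with xR^2y and any z with xR^3z. Set V(r) to the set of worlds R-reachable from y in exactly 1 step. Then □^1r holds at y, so the antecedent holds at x; validity forces ◇^2r at z, giving a w with zR^2w and yR^1w.
First-order correspondent: \forall x \forall y \forall z ((x R^2 y \wedge x R^3 z) \to \exists w (yRw \wedge z R^2 w)).

\forall x \forall y \forall z ((x R^2 y \wedge x R^3 z) \to \exists w (yRw \wedge z R^2 w))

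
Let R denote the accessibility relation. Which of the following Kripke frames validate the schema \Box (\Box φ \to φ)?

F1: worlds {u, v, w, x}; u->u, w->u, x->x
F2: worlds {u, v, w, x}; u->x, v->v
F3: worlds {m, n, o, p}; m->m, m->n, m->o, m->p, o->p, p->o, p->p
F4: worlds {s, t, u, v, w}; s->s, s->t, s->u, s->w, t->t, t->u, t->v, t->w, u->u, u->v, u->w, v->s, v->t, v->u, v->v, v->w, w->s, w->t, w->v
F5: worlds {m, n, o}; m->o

Frame correspondent (Sahlqvist): \forall x \forall y (Rxy \to Ryy) — i.e. shift-reflexivity.
F1: condition met.
F2: fails — Rux but not Rxx.
F3: fails — Rpo but not Roo.
F4: fails — Ruw but not Rww.
F5: fails — Rmo but not Roo.
Valid on: F1.

F1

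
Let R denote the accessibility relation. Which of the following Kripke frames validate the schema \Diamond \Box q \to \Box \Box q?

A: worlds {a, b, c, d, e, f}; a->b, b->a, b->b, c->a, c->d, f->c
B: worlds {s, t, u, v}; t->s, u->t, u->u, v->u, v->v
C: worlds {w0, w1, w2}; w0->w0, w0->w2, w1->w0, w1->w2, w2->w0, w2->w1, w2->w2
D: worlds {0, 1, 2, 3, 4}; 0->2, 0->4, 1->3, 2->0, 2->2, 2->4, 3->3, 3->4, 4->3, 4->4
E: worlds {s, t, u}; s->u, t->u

E

This is the axiom for a generalized confluence (Geach) condition; its first-order frame correspondent is \forall x \forall y \forall z ((xRy \wedge x R^2 z) \to \exists w (yRw \wedge z = w)).
A: fails — bRa, bR²a but no w with aRw and a=w.
B: fails — uRt, uR²t but no w with tRw and t=w.
C: fails — w0Rw0, w0R²w1 but no w with w0Rw and w1=w.
D: fails — 0R2, 0R²3 but no w with 2Rw and 3=w.
E: condition met.
Valid on: E.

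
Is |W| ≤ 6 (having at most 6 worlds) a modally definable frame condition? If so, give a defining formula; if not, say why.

Any modally definable frame class is closed under disjoint unions.
Any modal formula valid on each of 7 disjoint one-world frames is valid on their disjoint union (validity is preserved under disjoint unions). Each one-world frame has |W|=1≤6, but the union has |W|=7.
So the class is not modally definable.

Not definable by any modal formula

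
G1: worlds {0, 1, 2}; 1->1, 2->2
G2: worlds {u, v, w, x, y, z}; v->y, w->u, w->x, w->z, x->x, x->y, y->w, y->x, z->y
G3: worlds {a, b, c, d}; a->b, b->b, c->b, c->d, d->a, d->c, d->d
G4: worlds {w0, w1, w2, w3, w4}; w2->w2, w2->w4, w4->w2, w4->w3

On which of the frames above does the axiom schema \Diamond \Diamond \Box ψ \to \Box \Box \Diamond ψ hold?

This is the axiom for a generalized confluence (Geach) condition; its first-order frame correspondent is \forall x \forall y \forall z ((x R^2 y \wedge x R^2 z) \to \exists w (yRw \wedge zRw)).
G1: ✓.
G2: fails — yR²u, yR²u but no t with uRt and uRt.
G3: fails — cR²a, cR²d but no w with aRw and dRw.
G4: fails — w2R²w2, w2R²w3 but no w with w2Rw and w3Rw.
Valid on: G1.

G1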